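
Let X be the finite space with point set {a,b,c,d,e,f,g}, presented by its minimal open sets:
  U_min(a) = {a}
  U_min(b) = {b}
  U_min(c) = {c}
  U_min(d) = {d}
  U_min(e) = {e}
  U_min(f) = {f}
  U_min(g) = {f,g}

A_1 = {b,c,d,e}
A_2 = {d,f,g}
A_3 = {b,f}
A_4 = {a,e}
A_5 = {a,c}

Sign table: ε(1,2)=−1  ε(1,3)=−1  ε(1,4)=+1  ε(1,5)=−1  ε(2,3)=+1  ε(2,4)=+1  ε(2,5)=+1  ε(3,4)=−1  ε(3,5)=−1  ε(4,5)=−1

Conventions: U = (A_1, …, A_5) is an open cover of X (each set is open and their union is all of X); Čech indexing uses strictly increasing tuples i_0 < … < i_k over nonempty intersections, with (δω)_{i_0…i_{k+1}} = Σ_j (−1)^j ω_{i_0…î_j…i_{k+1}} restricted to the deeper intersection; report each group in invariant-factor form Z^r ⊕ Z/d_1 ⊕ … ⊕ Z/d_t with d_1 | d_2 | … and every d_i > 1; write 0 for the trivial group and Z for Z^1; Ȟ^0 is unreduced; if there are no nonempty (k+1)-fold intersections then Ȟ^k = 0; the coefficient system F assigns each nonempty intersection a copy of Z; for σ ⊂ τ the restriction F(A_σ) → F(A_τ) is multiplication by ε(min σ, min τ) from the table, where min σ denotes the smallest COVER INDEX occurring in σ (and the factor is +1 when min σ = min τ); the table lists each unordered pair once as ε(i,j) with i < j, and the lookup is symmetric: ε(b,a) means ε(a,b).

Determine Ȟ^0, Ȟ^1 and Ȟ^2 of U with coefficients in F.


nonempty overlaps:
  A12={d} A13={b} A14={e} A15={c} A23={f} A45={a}
C dims 5,6; δ0: rk 4, SNF 1^4
degree 0: 5−4−0 = 1 → Ȟ^0 ≅ Z
degree 1: 6−0−4 = 2 → Ȟ^1 ≅ Z^2
degree 2: 0−0−0 = 0 → Ȟ^2 ≅ 0

Ȟ^0 ≅ Z, Ȟ^1 ≅ Z^2 and Ȟ^2 ≅ 0


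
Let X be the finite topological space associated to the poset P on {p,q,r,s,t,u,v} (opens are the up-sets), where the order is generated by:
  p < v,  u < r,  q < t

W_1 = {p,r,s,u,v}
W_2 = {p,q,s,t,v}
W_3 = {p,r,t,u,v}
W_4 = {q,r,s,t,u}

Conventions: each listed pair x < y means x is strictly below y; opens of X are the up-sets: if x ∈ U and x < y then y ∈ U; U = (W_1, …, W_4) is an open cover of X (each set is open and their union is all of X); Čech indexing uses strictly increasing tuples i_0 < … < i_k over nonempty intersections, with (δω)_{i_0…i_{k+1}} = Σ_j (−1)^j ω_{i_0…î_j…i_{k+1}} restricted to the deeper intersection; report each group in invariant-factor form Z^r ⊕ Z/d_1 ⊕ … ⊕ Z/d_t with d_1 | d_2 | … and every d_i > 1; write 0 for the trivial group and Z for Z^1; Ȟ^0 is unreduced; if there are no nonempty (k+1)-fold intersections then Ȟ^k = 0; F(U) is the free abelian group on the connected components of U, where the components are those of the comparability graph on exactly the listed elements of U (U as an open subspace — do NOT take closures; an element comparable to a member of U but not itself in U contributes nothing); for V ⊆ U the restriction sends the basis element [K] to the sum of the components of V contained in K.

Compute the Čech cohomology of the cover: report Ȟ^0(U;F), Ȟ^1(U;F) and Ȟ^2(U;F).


Ȟ^0(U;F) ≅ Z^4, Ȟ^1(U;F) ≅ 0 and Ȟ^2(U;F) ≅ 0

cover nerve:
  W12={p,s,v} W13={p,r,u,v} W14={r,s,u} W23={p,t,v} W24={q,s,t} W34={r,t,u}
  W123={p,v} W124={s} W134={r,u} W234={t}
components per intersection:
  W1: {p,v} {r,u} {s}
  W2: {p,v} {q,t} {s}
  W3: {p,v} {r,u} {t}
  W4: {q,t} {r,u} {s}
  W12: {p,v} {s}
  W13: {p,v} {r,u}
  W14: {r,u} {s}
  W23: {p,v} {t}
  W24: {q,t} {s}
  W34: {r,u} {t}
  W123: {p,v}
  W124: {s}
  W134: {r,u}
  W234: {t}
C dims 12,12,4; δ0: rk 8, SNF 1^8; δ1: rk 4, SNF 1^4
Ȟ^0: (12−8)−0=4 ⇒ Z^4
Ȟ^1: (12−4)−8=0 ⇒ 0
Ȟ^2: (4−0)−4=0 ⇒ 0


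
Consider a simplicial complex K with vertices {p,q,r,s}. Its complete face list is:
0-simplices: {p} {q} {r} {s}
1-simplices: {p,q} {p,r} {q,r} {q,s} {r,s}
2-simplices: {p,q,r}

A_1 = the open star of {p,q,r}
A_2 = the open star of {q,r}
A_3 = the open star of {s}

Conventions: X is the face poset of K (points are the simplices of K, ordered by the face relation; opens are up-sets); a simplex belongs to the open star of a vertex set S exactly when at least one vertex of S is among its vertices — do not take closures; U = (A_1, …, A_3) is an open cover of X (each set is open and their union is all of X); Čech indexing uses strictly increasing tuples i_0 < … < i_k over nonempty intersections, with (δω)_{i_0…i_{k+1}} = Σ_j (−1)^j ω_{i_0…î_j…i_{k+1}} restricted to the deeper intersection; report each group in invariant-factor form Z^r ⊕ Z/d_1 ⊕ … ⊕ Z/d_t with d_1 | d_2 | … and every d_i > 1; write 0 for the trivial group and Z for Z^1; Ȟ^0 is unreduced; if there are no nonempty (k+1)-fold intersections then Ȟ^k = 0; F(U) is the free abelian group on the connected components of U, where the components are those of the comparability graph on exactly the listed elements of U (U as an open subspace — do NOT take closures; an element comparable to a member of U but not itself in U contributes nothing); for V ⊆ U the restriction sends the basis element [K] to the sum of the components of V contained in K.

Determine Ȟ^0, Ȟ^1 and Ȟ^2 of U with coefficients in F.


intersection data:
  A1={{p},{q},{r},{p,q},{p,r},{q,r},{q,s},{r,s},{p,q,r}} A2={{q},{r},{p,q},{p,r},{q,r},{q,s},{r,s},{p,q,r}} A3={{s},{q,s},{r,s}}
  A12={{q},{r},{p,q},{p,r},{q,r},{q,s},{r,s},{p,q,r}} A13={{q,s},{r,s}} A23={{q,s},{r,s}}
  A123={{q,s},{r,s}}
components per intersection:
  A1: {{p},{q},{r},{p,q},{p,r},{q,r},{q,s},{r,s},{p,q,r}}
  A2: {{q},{r},{p,q},{p,r},{q,r},{q,s},{r,s},{p,q,r}}
  A3: {{s},{q,s},{r,s}}
  A12: {{q},{r},{p,q},{p,r},{q,r},{q,s},{r,s},{p,q,r}}
  A13: {{q,s}} {{r,s}}
  A23: {{q,s}} {{r,s}}
  A123: {{q,s}} {{r,s}}
C dims 3,5,2; δ0: rk 2, SNF 1^2; δ1: rk 2, SNF 1^2
Ȟ^0 = (3 − 2) − 0 = 1, so Ȟ^0 ≅ Z
Ȟ^1 = (5 − 2) − 2 = 1, so Ȟ^1 ≅ Z
Ȟ^2 = (2 − 0) − 2 = 0, so Ȟ^2 ≅ 0

Ȟ^0 ≅ Z, Ȟ^1 ≅ Z and Ȟ^2 ≅ 0


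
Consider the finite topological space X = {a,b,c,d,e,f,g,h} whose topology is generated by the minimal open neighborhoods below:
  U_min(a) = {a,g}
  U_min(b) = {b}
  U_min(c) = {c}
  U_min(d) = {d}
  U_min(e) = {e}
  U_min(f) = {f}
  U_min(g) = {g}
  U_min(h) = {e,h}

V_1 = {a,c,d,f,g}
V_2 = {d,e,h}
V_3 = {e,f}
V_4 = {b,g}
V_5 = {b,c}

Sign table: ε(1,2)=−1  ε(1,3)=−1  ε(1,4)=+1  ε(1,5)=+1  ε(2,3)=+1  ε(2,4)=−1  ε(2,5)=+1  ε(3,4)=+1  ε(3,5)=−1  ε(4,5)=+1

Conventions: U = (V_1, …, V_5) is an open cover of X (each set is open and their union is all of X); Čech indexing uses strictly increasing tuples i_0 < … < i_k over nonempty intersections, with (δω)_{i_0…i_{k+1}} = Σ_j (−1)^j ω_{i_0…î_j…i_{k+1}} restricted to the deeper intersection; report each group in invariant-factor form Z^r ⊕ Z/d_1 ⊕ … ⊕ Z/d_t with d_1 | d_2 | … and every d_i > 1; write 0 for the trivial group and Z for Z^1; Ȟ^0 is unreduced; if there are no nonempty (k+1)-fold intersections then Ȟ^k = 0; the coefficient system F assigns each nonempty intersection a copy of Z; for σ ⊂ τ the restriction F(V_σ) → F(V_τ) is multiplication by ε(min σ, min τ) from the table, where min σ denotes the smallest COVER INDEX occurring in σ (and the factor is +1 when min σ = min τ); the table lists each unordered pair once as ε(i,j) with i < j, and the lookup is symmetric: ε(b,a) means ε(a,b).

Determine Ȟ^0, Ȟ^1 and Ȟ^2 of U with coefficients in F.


Ȟ^0 = Z, Ȟ^1 = Z^2 and Ȟ^2 = 0

cover nerve:
  V12={d} V13={f} V14={g} V15={c} V23={e} V45={b}
C dims 5,6; δ0: rk 4, SNF 1^4
Ȟ^0: (5−4)−0=1 ⇒ Z
Ȟ^1: (6−0)−4=2 ⇒ Z^2
Ȟ^2: (0−0)−0=0 ⇒ 0


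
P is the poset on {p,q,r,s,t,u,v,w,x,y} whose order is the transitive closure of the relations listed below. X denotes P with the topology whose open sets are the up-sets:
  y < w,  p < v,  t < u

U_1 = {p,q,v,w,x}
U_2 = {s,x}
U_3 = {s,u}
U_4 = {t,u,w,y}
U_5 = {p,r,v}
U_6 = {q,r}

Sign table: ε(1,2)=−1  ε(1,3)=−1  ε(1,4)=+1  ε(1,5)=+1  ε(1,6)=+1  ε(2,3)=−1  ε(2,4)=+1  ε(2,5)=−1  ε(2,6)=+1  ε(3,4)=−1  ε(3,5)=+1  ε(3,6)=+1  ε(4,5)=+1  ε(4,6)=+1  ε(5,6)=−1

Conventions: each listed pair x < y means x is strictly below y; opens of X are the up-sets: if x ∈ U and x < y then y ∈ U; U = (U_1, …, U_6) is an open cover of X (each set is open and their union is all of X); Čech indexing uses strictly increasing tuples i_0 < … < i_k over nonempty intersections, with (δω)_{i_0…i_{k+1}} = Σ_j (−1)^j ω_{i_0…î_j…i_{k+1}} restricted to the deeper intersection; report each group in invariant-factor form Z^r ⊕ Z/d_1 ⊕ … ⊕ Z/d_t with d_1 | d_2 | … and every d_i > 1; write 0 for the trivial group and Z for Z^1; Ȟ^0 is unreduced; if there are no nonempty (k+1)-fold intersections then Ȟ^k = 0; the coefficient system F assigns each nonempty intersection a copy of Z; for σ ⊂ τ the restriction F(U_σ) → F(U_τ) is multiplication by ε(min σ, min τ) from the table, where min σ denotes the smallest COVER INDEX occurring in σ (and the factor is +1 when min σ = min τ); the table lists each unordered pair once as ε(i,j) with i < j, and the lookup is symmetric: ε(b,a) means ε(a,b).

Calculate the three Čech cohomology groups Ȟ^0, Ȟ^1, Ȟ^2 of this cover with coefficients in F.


Ȟ^0 = 0, Ȟ^1 = Z ⊕ Z/2, Ȟ^2 = 0

nerve of the cover:
  U12={x} U14={w} U15={p,v} U16={q} U23={s} U34={u} U56={r}
C dims 6,7; δ0: rk 6, SNF 1^5·2
Ȟ^0 = (6 − 6) − 0 = 0, so Ȟ^0 ≅ 0
Ȟ^1 = (7 − 0) − 6 = 1 plus torsion [2], so Ȟ^1 ≅ Z ⊕ Z/2
Ȟ^2 = (0 − 0) − 0 = 0, so Ȟ^2 ≅ 0


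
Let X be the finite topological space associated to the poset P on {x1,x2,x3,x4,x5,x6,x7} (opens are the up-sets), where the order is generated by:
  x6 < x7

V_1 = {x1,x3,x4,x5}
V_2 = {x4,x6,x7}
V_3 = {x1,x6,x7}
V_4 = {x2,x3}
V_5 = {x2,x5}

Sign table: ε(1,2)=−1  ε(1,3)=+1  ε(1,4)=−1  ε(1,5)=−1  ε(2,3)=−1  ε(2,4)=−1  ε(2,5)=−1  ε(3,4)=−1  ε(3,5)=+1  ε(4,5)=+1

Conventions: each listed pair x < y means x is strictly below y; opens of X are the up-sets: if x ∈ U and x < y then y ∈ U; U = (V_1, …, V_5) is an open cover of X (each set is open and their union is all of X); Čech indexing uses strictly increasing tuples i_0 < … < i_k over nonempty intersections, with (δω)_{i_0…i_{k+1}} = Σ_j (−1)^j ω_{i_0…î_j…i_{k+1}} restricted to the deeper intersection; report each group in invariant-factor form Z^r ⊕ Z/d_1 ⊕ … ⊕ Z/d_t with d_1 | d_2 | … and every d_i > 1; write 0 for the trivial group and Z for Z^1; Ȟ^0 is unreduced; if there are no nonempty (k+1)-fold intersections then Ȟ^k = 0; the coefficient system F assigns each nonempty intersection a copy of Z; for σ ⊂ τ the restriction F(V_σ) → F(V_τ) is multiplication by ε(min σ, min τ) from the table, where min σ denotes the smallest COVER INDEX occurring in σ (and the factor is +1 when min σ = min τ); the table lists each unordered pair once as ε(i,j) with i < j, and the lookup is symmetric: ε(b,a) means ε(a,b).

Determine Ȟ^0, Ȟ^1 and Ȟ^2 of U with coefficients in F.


nonempty intersections:
  V12={x4} V13={x1} V14={x3} V15={x5} V23={x6,x7} V45={x2}
C dims 5,6; δ0: rk 4, SNF 1^4
Ȟ^0: (5−4)−0=1 ⇒ Z
Ȟ^1: (6−0)−4=2 ⇒ Z^2
Ȟ^2: (0−0)−0=0 ⇒ 0

Ȟ^0 = Z; Ȟ^1 = Z^2; Ȟ^2 = 0


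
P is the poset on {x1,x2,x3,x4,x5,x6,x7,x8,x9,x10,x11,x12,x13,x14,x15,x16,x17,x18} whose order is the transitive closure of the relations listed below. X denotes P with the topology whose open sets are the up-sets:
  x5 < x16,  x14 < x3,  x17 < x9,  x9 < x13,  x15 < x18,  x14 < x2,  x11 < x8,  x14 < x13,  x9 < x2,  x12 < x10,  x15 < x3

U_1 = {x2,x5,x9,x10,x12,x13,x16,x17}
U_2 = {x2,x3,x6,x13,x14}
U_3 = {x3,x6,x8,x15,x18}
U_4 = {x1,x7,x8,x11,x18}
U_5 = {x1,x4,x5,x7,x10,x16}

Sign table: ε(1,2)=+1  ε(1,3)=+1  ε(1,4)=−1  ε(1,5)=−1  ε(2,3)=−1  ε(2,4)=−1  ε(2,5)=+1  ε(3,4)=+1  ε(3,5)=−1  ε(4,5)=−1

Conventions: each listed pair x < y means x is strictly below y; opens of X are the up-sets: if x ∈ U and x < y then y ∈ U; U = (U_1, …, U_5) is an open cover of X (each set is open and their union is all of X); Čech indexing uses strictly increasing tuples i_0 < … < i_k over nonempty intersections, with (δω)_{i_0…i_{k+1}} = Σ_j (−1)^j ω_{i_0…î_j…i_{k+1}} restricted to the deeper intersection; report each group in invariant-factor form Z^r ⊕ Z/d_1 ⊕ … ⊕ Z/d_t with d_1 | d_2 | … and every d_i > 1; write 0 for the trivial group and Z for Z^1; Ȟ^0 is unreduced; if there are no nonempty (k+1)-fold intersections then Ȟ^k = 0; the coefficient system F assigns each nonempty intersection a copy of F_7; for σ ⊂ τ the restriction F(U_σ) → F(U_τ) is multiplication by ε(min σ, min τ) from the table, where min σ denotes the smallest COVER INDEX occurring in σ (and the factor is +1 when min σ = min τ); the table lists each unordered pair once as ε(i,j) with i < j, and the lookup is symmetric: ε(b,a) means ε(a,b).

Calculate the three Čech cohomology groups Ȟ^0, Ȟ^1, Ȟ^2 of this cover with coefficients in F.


Ȟ^0 ≅ 0; Ȟ^1 ≅ 0; Ȟ^2 ≅ 0

nonempty overlaps:
  U12={x2,x13} U15={x5,x10,x16} U23={x3,x6} U34={x8,x18} U45={x1,x7}
C dims 5,5; δ0: rk_F7 5
degree 0: 5−5−0 = 0 → Ȟ^0 ≅ 0
degree 1: 5−0−5 = 0 → Ȟ^1 ≅ 0
degree 2: 0−0−0 = 0 → Ȟ^2 ≅ 0


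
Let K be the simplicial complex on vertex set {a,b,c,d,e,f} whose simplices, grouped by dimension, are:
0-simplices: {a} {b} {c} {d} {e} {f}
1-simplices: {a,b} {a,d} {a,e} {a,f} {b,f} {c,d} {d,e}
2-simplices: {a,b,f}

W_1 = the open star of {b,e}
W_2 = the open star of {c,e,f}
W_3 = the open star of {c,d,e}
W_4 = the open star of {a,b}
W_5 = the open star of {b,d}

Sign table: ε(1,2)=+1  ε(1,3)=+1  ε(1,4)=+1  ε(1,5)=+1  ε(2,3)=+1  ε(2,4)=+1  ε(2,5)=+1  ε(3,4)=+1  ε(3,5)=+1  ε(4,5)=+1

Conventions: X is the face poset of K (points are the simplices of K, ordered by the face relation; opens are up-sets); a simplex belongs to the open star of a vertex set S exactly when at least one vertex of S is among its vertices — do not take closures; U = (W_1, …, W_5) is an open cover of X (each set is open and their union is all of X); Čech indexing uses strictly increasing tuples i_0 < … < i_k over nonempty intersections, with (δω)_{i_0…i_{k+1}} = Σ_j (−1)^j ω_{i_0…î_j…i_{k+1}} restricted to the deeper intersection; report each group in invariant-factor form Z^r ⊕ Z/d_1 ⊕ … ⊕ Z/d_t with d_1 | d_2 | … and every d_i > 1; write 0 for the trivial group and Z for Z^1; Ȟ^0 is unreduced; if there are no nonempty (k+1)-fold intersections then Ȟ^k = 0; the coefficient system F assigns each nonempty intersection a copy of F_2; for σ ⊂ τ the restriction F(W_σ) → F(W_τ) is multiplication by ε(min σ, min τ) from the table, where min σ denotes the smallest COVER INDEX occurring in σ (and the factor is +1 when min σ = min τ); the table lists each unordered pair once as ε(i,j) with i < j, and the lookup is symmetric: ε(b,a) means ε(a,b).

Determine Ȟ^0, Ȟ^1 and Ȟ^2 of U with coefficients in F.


Ȟ^0 = Z/2; Ȟ^1 = 0; Ȟ^2 = Z/2

nerve simplices:
  W1={{b},{e},{a,b},{a,e},{b,f},{d,e},{a,b,f}} W2={{c},{e},{f},{a,e},{a,f},{b,f},{c,d},{d,e},{a,b,f}} W3={{c},{d},{e},{a,d},{a,e},{c,d},{d,e}} W4={{a},{b},{a,b},{a,d},{a,e},{a,f},{b,f},{a,b,f}} W5={{b},{d},{a,b},{a,d},{b,f},{c,d},{d,e},{a,b,f}}
  W12={{e},{a,e},{b,f},{d,e},{a,b,f}} W13={{e},{a,e},{d,e}} W14={{b},{a,b},{a,e},{b,f},{a,b,f}} W15={{b},{a,b},{b,f},{d,e},{a,b,f}} W23={{c},{e},{a,e},{c,d},{d,e}} W24={{a,e},{a,f},{b,f},{a,b,f}} W25={{b,f},{c,d},{d,e},{a,b,f}} W34={{a,d},{a,e}} W35={{d},{a,d},{c,d},{d,e}} W45={{b},{a,b},{a,d},{b,f},{a,b,f}}
  W123={{e},{a,e},{d,e}} W124={{a,e},{b,f},{a,b,f}} W125={{b,f},{d,e},{a,b,f}} W134={{a,e}} W135={{d,e}} W145={{b},{a,b},{b,f},{a,b,f}} W234={{a,e}} W235={{c,d},{d,e}} W245={{b,f},{a,b,f}} W345={{a,d}}
  W1234={{a,e}} W1235={{d,e}} W1245={{b,f},{a,b,f}}
C dims 5,10,10,3; δ0: rk_F2 4; δ1: rk_F2 6; δ2: rk_F2 3
degree 0: 5−4−0 = 1 → Ȟ^0 ≅ Z/2
degree 1: 10−6−4 = 0 → Ȟ^1 ≅ 0
degree 2: 10−3−6 = 1 → Ȟ^2 ≅ Z/2


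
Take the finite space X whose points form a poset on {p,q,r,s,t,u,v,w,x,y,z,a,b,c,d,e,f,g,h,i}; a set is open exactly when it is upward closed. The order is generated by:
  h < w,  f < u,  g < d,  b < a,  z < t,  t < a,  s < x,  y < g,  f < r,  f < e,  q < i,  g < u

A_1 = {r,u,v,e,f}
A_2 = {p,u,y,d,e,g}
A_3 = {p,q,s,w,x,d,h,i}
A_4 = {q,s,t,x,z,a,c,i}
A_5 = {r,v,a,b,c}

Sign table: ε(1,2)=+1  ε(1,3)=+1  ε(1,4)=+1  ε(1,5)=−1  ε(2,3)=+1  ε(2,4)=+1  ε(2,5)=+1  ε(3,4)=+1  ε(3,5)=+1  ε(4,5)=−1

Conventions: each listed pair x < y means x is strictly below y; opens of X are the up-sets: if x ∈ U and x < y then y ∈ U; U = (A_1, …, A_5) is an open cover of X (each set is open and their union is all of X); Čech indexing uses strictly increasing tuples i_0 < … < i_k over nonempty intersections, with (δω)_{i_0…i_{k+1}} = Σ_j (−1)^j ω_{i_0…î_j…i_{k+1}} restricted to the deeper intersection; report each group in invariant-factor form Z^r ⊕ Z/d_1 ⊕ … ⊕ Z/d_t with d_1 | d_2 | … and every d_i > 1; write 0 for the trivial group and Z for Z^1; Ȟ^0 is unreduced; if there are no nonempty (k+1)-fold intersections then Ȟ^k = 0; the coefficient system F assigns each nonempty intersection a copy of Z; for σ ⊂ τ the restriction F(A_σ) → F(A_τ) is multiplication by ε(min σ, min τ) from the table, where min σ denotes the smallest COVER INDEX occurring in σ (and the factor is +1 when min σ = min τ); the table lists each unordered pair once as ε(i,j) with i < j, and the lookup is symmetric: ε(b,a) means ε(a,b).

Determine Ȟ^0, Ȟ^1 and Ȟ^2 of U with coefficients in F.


Ȟ^0(U;F) ≅ Z,  Ȟ^1(U;F) ≅ Z,  Ȟ^2(U;F) ≅ 0

intersection data:
  A12={u,e} A15={r,v} A23={p,d} A34={q,s,x,i} A45={a,c}
C dims 5,5; δ0: rk 4, SNF 1^4
Ȟ^0 = (5 − 4) − 0 = 1, so Ȟ^0 ≅ Z
Ȟ^1 = (5 − 0) − 4 = 1, so Ȟ^1 ≅ Z
Ȟ^2 = (0 − 0) − 0 = 0, so Ȟ^2 ≅ 0


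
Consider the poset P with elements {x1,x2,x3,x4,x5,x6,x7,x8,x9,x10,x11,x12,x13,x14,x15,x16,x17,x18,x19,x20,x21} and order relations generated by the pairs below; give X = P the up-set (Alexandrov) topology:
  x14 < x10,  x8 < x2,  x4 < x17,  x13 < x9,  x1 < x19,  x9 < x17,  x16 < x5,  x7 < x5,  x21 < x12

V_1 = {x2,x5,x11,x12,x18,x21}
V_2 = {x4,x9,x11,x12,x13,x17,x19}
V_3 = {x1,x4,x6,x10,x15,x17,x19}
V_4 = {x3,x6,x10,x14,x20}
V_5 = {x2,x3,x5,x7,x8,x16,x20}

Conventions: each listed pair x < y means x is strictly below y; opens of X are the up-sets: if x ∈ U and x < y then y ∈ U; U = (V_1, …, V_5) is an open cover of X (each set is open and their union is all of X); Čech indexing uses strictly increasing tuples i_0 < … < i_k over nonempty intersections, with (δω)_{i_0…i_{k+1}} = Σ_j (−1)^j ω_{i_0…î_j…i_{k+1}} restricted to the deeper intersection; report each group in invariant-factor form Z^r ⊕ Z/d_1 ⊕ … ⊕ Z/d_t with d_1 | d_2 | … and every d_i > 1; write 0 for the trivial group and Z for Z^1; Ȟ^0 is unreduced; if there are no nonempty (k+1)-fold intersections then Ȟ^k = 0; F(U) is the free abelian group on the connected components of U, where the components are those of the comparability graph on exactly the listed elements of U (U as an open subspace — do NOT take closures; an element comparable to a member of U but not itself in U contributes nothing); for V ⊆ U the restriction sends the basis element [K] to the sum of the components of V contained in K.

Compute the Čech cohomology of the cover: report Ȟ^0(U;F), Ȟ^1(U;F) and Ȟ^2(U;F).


Ȟ^0 ≅ Z^12; Ȟ^1 ≅ 0; Ȟ^2 ≅ 0

nerve of the cover:
  V12={x11,x12} V15={x2,x5} V23={x4,x17,x19} V34={x6,x10} V45={x3,x20}
components per intersection:
  V1: {x2} {x5} {x11} {x12,x21} {x18}
  V2: {x4,x9,x13,x17} {x11} {x12} {x19}
  V3: {x1,x19} {x4,x17} {x6} {x10} {x15}
  V4: {x3} {x6} {x10,x14} {x20}
  V5: {x2,x8} {x3} {x5,x7,x16} {x20}
  V12: {x11} {x12}
  V15: {x2} {x5}
  V23: {x4,x17} {x19}
  V34: {x6} {x10}
  V45: {x3} {x20}
C dims 22,10; δ0: rk 10, SNF 1^10
Ȟ^0 = (22 − 10) − 0 = 12, so Ȟ^0 ≅ Z^12
Ȟ^1 = (10 − 0) − 10 = 0, so Ȟ^1 ≅ 0
Ȟ^2 = (0 − 0) − 0 = 0, so Ȟ^2 ≅ 0


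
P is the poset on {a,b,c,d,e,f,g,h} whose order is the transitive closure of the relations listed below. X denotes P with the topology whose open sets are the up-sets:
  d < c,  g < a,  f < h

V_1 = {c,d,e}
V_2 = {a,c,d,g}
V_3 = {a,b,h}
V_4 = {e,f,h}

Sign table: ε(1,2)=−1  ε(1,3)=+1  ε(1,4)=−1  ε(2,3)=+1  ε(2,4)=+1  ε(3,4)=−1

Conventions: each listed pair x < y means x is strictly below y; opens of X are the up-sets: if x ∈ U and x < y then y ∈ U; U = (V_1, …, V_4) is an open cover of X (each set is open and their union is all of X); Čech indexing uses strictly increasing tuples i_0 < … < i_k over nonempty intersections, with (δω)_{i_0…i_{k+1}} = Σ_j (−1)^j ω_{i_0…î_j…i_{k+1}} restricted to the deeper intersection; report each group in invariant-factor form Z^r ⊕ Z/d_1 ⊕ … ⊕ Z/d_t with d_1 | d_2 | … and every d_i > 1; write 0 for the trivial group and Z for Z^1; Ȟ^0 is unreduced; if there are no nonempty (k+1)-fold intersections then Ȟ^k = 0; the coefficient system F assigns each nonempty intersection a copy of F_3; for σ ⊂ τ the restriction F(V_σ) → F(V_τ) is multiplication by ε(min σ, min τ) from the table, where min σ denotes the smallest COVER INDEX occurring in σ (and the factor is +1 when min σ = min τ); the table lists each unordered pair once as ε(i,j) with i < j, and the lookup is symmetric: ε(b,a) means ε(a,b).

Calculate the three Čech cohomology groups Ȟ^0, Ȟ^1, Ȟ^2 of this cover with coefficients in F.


nerve simplices:
  V12={c,d} V14={e} V23={a} V34={h}
C dims 4,4; δ0: rk_F3 4
degree 0: 4−4−0 = 0 → Ȟ^0 ≅ 0
degree 1: 4−0−4 = 0 → Ȟ^1 ≅ 0
degree 2: 0−0−0 = 0 → Ȟ^2 ≅ 0

Ȟ^0 = 0, Ȟ^1 = 0, Ȟ^2 = 0


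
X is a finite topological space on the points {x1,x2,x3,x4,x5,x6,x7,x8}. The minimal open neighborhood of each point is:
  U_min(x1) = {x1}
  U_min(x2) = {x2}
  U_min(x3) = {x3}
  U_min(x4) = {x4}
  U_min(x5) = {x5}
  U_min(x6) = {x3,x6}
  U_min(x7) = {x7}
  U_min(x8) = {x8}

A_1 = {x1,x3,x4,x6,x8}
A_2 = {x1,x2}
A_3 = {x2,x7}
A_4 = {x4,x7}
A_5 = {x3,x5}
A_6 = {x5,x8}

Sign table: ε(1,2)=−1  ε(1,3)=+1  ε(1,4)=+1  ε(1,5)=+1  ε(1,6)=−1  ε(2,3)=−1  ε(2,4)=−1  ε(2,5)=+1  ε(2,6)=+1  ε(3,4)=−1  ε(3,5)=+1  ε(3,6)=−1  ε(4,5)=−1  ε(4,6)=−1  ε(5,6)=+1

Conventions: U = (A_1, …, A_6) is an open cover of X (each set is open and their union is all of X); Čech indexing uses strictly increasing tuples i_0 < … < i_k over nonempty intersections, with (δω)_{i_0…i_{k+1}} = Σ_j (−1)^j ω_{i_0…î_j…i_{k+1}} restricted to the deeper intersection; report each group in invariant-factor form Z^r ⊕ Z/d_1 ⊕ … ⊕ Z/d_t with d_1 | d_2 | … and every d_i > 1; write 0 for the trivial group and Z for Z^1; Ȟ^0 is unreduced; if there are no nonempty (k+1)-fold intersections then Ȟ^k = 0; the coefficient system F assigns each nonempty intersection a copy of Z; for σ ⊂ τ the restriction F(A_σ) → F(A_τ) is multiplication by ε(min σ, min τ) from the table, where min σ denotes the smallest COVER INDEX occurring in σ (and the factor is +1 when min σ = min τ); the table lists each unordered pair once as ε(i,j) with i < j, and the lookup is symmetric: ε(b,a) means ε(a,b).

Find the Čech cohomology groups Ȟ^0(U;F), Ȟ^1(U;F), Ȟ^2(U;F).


Ȟ^0 = 0; Ȟ^1 = Z ⊕ Z/2; Ȟ^2 = 0

nerve simplices:
  A12={x1} A14={x4} A15={x3} A16={x8} A23={x2} A34={x7} A56={x5}
C dims 6,7; δ0: rk 6, SNF 1^5·2
degree 0: 6−6−0 = 0 → Ȟ^0 ≅ 0
degree 1: 7−0−6 = 1 plus torsion [2] → Ȟ^1 ≅ Z ⊕ Z/2
degree 2: 0−0−0 = 0 → Ȟ^2 ≅ 0


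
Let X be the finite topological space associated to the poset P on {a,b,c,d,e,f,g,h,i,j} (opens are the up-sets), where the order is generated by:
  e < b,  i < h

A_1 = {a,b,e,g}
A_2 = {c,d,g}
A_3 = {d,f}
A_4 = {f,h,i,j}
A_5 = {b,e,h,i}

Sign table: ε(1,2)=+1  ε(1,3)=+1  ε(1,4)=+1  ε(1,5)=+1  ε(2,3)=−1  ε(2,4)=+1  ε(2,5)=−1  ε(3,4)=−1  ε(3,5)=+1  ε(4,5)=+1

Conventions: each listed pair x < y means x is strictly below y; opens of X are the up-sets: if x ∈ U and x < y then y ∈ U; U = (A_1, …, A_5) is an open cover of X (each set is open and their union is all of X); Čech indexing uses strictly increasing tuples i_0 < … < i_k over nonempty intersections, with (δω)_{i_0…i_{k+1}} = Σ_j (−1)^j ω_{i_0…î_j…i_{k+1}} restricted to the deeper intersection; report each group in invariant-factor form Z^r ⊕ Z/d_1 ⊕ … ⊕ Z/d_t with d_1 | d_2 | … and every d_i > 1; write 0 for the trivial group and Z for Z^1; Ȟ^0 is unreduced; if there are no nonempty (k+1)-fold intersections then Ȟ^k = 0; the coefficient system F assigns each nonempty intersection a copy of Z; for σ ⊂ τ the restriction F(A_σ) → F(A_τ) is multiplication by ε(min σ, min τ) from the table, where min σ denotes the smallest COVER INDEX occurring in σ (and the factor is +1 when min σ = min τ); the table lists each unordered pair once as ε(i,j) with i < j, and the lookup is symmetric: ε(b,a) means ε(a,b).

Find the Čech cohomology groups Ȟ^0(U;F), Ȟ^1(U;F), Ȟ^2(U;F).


nonempty overlaps:
  A12={g} A15={b,e} A23={d} A34={f} A45={h,i}
C dims 5,5; δ0: rk 4, SNF 1^4
degree 0: 5−4−0 = 1 → Ȟ^0 ≅ Z
degree 1: 5−0−4 = 1 → Ȟ^1 ≅ Z
degree 2: 0−0−0 = 0 → Ȟ^2 ≅ 0

Ȟ^0 = Z, Ȟ^1 = Z, Ȟ^2 = 0


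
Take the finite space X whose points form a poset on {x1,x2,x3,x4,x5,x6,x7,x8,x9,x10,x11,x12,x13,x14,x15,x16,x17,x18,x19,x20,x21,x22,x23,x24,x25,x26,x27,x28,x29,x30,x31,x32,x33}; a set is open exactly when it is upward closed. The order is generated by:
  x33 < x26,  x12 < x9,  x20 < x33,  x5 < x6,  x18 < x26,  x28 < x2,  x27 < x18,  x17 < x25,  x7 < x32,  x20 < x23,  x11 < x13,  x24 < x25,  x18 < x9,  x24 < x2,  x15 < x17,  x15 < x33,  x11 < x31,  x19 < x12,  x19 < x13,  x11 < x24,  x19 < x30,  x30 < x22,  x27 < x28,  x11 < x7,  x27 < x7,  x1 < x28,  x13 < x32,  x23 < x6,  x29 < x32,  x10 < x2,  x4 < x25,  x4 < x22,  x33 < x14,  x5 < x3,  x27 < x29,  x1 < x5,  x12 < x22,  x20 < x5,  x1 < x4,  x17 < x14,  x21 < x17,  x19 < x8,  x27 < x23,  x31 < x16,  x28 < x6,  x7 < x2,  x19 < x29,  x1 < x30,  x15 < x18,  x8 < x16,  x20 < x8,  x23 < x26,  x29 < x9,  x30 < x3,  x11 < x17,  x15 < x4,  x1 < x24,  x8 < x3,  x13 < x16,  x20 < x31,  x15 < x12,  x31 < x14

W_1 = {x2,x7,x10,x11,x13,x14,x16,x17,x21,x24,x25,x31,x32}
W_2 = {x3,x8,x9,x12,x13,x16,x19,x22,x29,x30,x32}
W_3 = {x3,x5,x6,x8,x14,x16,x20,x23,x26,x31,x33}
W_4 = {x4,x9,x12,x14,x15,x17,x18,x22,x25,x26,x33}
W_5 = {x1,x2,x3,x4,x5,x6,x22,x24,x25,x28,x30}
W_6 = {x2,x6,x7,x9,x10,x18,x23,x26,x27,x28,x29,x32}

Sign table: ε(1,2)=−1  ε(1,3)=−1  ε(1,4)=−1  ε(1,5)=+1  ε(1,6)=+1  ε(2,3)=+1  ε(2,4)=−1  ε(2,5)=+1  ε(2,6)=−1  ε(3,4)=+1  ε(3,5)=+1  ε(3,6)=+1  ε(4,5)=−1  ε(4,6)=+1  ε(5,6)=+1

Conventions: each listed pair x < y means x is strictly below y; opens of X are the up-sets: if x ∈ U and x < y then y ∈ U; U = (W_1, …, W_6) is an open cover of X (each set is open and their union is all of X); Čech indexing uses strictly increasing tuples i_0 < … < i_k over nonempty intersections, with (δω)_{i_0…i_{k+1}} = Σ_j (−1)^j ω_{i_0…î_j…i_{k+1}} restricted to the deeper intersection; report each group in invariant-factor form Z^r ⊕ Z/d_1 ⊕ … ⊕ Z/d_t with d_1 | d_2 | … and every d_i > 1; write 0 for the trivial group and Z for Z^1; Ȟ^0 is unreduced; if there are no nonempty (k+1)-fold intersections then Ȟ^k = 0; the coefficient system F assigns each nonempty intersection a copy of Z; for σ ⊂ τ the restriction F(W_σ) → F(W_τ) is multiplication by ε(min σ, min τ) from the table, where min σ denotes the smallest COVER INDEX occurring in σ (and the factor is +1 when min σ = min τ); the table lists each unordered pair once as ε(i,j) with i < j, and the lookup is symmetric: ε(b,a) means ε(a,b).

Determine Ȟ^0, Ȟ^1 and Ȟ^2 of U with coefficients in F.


Ȟ^0 ≅ 0; Ȟ^1 ≅ Z/2; Ȟ^2 ≅ Z

nonempty intersections:
  W12={x13,x16,x32} W13={x14,x16,x31} W14={x14,x17,x25} W15={x2,x24,x25} W16={x2,x7,x10,x32} W23={x3,x8,x16} W24={x9,x12,x22} W25={x3,x22,x30} W26={x9,x29,x32} W34={x14,x26,x33} W35={x3,x5,x6} W36={x6,x23,x26} W45={x4,x22,x25} W46={x9,x18,x26} W56={x2,x6,x28}
  W123={x16} W126={x32} W134={x14} W145={x25} W156={x2} W235={x3} W245={x22} W246={x9} W346={x26} W356={x6}
C dims 6,15,10; δ0: rk 6, SNF 1^5·2; δ1: rk 9, SNF 1^9
Ȟ^0: (6−6)−0=0 ⇒ 0
Ȟ^1: (15−9)−6=0 plus torsion [2] ⇒ Z/2
Ȟ^2: (10−0)−9=1 ⇒ Z


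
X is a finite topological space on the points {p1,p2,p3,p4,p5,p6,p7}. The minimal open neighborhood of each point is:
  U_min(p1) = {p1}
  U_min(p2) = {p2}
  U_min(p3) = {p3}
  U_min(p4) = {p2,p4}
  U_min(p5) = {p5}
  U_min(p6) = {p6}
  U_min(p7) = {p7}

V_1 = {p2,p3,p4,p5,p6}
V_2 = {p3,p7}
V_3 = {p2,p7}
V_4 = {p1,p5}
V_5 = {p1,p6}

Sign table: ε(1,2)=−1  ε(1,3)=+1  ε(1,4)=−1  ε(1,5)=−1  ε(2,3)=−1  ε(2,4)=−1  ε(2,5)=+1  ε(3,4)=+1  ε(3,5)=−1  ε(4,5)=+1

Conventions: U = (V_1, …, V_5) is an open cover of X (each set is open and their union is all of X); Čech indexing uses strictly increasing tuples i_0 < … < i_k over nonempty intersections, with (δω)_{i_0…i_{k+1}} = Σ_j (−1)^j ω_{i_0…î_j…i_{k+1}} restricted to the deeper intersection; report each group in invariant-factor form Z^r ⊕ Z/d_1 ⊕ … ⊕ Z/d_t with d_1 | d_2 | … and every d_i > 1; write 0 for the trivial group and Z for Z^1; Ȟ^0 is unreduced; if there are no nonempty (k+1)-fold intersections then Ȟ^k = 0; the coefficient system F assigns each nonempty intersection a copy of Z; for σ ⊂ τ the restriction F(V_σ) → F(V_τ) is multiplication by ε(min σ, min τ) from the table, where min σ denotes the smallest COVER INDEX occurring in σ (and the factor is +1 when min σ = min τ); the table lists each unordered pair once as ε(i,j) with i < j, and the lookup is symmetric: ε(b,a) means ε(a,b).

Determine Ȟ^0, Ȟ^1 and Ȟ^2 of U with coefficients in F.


Ȟ^0 = Z; Ȟ^1 = Z^2; Ȟ^2 = 0

nerve of the cover:
  V12={p3} V13={p2} V14={p5} V15={p6} V23={p7} V45={p1}
C dims 5,6; δ0: rk 4, SNF 1^4
Ȟ^0 = (5 − 4) − 0 = 1, so Ȟ^0 ≅ Z
Ȟ^1 = (6 − 0) − 4 = 2, so Ȟ^1 ≅ Z^2
Ȟ^2 = (0 − 0) − 0 = 0, so Ȟ^2 ≅ 0


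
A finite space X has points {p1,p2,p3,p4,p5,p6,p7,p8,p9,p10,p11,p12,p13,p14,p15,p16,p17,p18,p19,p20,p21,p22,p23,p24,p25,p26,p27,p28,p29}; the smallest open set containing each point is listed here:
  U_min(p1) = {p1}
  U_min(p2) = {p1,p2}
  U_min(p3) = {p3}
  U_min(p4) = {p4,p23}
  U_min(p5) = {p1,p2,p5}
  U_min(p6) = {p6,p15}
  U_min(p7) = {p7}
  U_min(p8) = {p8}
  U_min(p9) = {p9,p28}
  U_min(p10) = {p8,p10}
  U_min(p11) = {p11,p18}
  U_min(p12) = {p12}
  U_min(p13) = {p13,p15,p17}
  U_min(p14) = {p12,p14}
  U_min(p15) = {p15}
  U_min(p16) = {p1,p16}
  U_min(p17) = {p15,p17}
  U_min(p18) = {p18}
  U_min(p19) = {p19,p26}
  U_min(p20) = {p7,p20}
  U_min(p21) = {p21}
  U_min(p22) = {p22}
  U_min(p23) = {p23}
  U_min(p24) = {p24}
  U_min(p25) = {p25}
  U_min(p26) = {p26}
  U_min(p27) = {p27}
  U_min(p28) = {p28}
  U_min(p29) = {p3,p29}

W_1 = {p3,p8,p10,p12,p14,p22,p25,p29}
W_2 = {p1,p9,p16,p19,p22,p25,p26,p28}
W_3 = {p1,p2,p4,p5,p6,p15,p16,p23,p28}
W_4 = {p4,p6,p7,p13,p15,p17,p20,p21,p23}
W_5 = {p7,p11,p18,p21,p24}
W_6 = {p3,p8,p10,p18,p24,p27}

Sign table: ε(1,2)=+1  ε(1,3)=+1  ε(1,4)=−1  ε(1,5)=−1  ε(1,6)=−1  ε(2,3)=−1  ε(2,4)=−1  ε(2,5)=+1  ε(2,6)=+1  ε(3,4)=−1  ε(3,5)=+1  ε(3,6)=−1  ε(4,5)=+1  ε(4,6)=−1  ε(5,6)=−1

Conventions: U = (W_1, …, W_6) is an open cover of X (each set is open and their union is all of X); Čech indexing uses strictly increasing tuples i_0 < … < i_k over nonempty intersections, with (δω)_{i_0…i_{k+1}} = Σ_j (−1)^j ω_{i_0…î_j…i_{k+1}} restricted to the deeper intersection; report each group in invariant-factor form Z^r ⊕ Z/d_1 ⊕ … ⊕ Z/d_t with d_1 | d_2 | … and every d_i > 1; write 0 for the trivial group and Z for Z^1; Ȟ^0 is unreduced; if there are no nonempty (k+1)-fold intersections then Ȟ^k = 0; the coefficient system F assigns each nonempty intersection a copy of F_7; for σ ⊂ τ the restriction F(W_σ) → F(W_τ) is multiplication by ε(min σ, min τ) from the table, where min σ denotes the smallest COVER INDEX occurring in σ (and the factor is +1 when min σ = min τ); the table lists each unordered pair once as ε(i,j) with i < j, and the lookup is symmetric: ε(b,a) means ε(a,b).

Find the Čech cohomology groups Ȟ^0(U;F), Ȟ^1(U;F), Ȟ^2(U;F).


nonempty intersections:
  W12={p22,p25} W16={p3,p8,p10} W23={p1,p16,p28} W34={p4,p6,p15,p23} W45={p7,p21} W56={p18,p24}
C dims 6,6; δ0: rk_F7 5
Ȟ^0: (6−5)−0=1 ⇒ Z/7
Ȟ^1: (6−0)−5=1 ⇒ Z/7
Ȟ^2: (0−0)−0=0 ⇒ 0

Ȟ^0 ≅ Z/7, Ȟ^1 ≅ Z/7 and Ȟ^2 ≅ 0


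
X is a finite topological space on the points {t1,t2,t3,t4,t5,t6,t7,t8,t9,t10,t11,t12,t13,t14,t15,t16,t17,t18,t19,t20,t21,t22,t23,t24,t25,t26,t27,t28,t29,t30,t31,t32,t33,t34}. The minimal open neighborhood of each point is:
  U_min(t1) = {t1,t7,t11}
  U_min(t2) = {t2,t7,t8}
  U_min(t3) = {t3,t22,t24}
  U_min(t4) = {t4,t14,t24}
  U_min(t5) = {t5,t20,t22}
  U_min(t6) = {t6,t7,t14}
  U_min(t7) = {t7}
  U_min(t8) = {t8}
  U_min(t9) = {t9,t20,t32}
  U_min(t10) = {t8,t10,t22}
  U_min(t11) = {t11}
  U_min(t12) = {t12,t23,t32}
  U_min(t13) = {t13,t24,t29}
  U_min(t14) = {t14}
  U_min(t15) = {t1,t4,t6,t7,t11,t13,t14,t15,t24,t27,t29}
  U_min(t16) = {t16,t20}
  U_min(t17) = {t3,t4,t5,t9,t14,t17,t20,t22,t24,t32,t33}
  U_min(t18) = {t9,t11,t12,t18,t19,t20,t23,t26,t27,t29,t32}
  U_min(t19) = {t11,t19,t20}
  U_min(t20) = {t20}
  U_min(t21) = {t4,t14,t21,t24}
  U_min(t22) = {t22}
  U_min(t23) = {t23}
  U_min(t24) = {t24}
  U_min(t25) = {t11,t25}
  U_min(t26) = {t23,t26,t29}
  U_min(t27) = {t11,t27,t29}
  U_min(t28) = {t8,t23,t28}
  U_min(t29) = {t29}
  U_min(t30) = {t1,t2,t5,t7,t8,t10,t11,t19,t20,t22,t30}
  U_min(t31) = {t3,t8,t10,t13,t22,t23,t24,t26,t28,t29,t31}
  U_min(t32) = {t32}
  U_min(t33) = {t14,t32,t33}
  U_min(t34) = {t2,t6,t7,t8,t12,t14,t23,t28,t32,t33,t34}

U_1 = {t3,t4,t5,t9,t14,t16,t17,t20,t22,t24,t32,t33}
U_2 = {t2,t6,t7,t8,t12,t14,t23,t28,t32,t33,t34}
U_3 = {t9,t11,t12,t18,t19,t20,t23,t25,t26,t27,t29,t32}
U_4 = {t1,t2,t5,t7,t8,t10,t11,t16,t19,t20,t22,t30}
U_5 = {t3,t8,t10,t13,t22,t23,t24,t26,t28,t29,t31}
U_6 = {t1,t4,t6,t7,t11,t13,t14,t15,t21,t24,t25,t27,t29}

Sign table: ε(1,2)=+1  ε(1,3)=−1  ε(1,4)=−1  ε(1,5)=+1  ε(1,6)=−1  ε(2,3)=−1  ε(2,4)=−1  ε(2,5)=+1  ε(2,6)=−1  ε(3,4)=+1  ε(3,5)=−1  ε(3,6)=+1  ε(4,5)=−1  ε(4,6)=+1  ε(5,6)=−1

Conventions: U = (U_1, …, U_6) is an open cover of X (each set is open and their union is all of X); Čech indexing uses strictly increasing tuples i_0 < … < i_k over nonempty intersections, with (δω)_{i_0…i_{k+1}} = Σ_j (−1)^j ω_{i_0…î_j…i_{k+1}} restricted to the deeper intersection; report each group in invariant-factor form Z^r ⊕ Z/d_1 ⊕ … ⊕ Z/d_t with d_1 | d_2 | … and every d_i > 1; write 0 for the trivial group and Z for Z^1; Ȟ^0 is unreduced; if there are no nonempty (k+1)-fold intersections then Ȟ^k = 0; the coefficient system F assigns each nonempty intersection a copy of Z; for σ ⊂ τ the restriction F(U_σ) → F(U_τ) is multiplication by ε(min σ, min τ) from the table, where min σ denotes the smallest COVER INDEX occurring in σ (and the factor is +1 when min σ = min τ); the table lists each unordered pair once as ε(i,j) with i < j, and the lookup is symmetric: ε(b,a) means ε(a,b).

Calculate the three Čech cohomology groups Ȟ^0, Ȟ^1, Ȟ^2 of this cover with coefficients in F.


cover nerve:
  U12={t14,t32,t33} U13={t9,t20,t32} U14={t5,t16,t20,t22} U15={t3,t22,t24} U16={t4,t14,t24} U23={t12,t23,t32} U24={t2,t7,t8} U25={t8,t23,t28} U26={t6,t7,t14} U34={t11,t19,t20} U35={t23,t26,t29} U36={t11,t25,t27,t29} U45={t8,t10,t22} U46={t1,t7,t11} U56={t13,t24,t29}
  U123={t32} U126={t14} U134={t20} U145={t22} U156={t24} U235={t23} U245={t8} U246={t7} U346={t11} U356={t29}
C dims 6,15,10; δ0: rk 5, SNF 1^5; δ1: rk 10, SNF 1^9·2
Ȟ^0: (6−5)−0=1 ⇒ Z
Ȟ^1: (15−10)−5=0 ⇒ 0
Ȟ^2: (10−0)−10=0 plus torsion [2] ⇒ Z/2

Ȟ^0 ≅ Z; Ȟ^1 ≅ 0; Ȟ^2 ≅ Z/2


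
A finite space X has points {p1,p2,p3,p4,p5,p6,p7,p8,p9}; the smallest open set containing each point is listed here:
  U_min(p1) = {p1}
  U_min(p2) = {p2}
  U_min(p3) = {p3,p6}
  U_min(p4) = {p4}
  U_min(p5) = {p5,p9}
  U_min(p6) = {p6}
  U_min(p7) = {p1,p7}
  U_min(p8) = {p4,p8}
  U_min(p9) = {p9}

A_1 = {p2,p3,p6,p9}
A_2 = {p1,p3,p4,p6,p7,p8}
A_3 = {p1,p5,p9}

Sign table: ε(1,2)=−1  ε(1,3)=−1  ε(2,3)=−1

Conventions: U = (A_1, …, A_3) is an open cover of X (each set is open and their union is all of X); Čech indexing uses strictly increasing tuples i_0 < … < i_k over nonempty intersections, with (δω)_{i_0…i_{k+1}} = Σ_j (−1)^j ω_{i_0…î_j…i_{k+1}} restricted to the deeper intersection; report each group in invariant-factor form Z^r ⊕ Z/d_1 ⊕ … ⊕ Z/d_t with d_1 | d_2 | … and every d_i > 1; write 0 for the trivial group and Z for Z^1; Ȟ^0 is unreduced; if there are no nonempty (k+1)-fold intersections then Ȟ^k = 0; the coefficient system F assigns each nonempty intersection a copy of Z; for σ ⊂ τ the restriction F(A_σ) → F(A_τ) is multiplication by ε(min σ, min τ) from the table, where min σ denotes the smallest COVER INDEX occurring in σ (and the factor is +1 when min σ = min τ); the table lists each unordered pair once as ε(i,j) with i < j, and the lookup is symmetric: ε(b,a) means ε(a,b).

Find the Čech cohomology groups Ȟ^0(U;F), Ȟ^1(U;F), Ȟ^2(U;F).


nerve of the cover:
  A12={p3,p6} A13={p9} A23={p1}
C dims 3,3; δ0: rk 3, SNF 1^2·2
Ȟ^0 = (3 − 3) − 0 = 0, so Ȟ^0 ≅ 0
Ȟ^1 = (3 − 0) − 3 = 0 plus torsion [2], so Ȟ^1 ≅ Z/2
Ȟ^2 = (0 − 0) − 0 = 0, so Ȟ^2 ≅ 0

Ȟ^0 ≅ 0, Ȟ^1 ≅ Z/2 and Ȟ^2 ≅ 0


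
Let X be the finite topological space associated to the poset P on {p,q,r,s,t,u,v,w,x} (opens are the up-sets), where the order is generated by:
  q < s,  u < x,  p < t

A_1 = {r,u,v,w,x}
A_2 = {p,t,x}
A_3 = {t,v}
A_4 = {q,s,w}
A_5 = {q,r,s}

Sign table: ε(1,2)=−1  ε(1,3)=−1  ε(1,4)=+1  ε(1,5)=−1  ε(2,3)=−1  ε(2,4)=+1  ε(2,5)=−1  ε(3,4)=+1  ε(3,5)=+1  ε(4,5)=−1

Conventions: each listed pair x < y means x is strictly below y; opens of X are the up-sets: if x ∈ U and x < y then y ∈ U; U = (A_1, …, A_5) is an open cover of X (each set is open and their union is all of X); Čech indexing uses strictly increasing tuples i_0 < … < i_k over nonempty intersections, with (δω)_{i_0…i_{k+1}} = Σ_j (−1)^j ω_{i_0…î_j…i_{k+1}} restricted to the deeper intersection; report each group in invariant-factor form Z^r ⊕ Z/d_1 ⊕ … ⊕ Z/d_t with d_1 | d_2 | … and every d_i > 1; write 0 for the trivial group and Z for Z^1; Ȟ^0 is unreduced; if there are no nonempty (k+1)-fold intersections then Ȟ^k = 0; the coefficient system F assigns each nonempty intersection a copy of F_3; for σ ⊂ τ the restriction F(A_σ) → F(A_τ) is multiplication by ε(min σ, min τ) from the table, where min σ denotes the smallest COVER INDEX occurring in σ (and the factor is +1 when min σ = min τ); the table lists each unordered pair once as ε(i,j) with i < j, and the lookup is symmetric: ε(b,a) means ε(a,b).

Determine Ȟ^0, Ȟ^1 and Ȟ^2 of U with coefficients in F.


cover nerve:
  A12={x} A13={v} A14={w} A15={r} A23={t} A45={q,s}
C dims 5,6; δ0: rk_F3 5
Ȟ^0: (5−5)−0=0 ⇒ 0
Ȟ^1: (6−0)−5=1 ⇒ Z/3
Ȟ^2: (0−0)−0=0 ⇒ 0

Ȟ^0 = 0; Ȟ^1 = Z/3; Ȟ^2 = 0


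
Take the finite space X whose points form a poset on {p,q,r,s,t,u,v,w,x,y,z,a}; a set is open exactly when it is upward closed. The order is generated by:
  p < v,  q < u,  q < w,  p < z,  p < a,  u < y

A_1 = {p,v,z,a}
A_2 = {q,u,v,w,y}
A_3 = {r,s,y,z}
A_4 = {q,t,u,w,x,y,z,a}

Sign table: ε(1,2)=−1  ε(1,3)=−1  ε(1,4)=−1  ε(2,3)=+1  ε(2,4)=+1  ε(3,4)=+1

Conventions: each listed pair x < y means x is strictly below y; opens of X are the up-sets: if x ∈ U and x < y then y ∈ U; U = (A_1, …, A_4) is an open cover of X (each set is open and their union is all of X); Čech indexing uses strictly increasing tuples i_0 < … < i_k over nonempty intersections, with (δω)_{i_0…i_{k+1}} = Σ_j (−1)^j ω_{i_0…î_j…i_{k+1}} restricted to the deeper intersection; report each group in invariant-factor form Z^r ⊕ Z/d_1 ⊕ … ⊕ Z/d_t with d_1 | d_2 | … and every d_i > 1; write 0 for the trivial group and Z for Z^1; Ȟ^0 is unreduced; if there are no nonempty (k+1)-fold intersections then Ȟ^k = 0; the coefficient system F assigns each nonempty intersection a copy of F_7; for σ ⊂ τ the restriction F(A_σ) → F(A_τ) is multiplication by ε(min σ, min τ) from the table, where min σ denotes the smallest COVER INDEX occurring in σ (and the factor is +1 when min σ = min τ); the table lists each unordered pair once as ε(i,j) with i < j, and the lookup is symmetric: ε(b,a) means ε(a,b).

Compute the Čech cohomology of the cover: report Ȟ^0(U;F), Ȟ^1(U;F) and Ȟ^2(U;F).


nonempty intersections:
  A12={v} A13={z} A14={z,a} A23={y} A24={q,u,w,y} A34={y,z}
  A134={z} A234={y}
C dims 4,6,2; δ0: rk_F7 3; δ1: rk_F7 2
Ȟ^0: (4−3)−0=1 ⇒ Z/7
Ȟ^1: (6−2)−3=1 ⇒ Z/7
Ȟ^2: (2−0)−2=0 ⇒ 0

Ȟ^0(U;F) ≅ Z/7, Ȟ^1(U;F) ≅ Z/7 and Ȟ^2(U;F) ≅ 0
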